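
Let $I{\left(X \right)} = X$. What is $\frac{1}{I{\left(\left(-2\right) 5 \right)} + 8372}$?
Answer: $\frac{1}{8362} \approx 0.00011959$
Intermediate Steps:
$\frac{1}{I{\left(\left(-2\right) 5 \right)} + 8372} = \frac{1}{\left(-2\right) 5 + 8372} = \frac{1}{-10 + 8372} = \frac{1}{8362}$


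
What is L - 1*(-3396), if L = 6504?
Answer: 9900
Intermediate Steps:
L - 1*(-3396) = 6504 - 1*(-3396) = 6504 + 3396 = 9900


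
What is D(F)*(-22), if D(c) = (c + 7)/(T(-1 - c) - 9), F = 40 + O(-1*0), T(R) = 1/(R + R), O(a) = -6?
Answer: 63140/631 ≈ 100.06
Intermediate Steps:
T(R) = 1/(2*R)
F = 34 (F = 40 - 6 = 34)
D(c) = (7 + c)/(-9 + 1/(2*(-1 - c))) (D(c) = (c + 7)/(1/(2*(-1 - c)) - 9) = (7 + c)/(-9 + 1/(2*(-1 - c))))
D(F)*(-22) = -2*(1 + 34)*(7 + 34)/(19 + 18*34)*(-22) = -2*35*41/(19 + 612)*(-22) = -2*35*41/631*(-22) = -2*1/631*35*41*(-22) = -2870/631*(-22) = 63140/631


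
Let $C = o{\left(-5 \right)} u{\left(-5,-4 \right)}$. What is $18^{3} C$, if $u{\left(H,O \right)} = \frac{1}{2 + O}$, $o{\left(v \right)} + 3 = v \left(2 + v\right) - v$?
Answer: $-49572$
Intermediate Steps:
$o{\left(v \right)} = -3 - v + v \left(2 + v\right)$ ($o{\left(v \right)} = -3 + \left(v \left(2 + v\right) - v\right) = -3 + \left(- v + v \left(2 + v\right)\right) = -3 - v + v \left(2 + v\right)$)
$C = - \frac{17}{2}$ ($C = \frac{-3 - 5 + \left(-5\right)^{2}}{2 - 4} = \frac{-3 - 5 + 25}{-2} = 17 \left(- \frac{1}{2}\right) = - \frac{17}{2} \approx -8.5$)
$18^{3} C = 18^{3} \left(- \frac{17}{2}\right) = 5832 \left(- \frac{17}{2}\right) = -49572$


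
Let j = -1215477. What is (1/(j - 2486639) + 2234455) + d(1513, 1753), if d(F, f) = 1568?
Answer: 8278016524667/3702116 ≈ 2.2360e+6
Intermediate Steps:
(1/(j - 2486639) + 2234455) + d(1513, 1753) = (1/(-1215477 - 2486639) + 2234455) + 1568 = (1/(-3702116) + 2234455) + 1568 = (-1/3702116 + 2234455) + 1568 = 8272211606779/3702116 + 1568 = 8278016524667/3702116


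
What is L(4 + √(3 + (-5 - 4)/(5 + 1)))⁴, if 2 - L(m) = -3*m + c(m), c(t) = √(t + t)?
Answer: (28 - 2*√(8 + √6) + 3*√6)⁴/16 ≈ 43498.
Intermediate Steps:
c(t) = √2*√t (c(t) = √(2*t) = √2*√t)
L(m) = 2 + 3*m - √2*√m (L(m) = 2 - (-3*m + √2*√m) = 2 + (3*m - √2*√m) = 2 + 3*m - √2*√m)
L(4 + √(3 + (-5 - 4)/(5 + 1)))⁴ = (2 + 3*(4 + √(3 + (-5 - 4)/(5 + 1))) - √2*√(4 + √(3 + (-5 - 4)/(5 + 1))))⁴ = (2 + 3*(4 + √(3 - 9/6)) - √2*√(4 + √(3 - 9/6)))⁴ = (2 + 3*(4 + √(3 - 9*⅙)) - √2*√(4 + √(3 - 9*⅙)))⁴ = (2 + 3*(4 + √(3 - 3/2)) - √2*√(4 + √(3 - 3/2)))⁴ = (2 + 3*(4 + √(3/2)) - √2*√(4 + √(3/2)))⁴ = (2 + 3*(4 + √6/2) - √2*√(4 + √6/2))⁴ = (2 + (12 + 3*√6/2) - √2*√(4 + √6/2))⁴ = (14 + 3*√6/2 - √2*√(4 + √6/2))⁴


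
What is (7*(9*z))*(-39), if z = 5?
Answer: -12285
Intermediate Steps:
(7*(9*z))*(-39) = (7*(9*5))*(-39) = (7*45)*(-39) = 315*(-39) = -12285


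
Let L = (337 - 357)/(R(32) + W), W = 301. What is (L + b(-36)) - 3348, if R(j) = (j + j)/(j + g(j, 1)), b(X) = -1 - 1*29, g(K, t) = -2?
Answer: -15360066/4547 ≈ -3378.1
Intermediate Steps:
b(X) = -30 (b(X) = -1 - 29 = -30)
R(j) = 2*j/(-2 + j) (R(j) = (j + j)/(j - 2) = (2*j)/(-2 + j) = 2*j/(-2 + j))
L = -300/4547 (L = (337 - 357)/(2*32/(-2 + 32) + 301) = -20/(2*32/30 + 301) = -20/(2*32*(1/30) + 301) = -20/(32/15 + 301) = -20/4547/15 = -20*15/4547 = -300/4547 ≈ -0.065978)
(L + b(-36)) - 3348 = (-300/4547 - 30) - 3348 = -136710/4547 - 3348 = -15360066/4547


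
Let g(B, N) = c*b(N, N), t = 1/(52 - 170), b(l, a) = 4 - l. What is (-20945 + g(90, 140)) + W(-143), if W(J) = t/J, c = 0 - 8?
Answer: -335067017/16874 ≈ -19857.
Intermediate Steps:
t = -1/118 (t = 1/(-118) = -1/118 ≈ -0.0084746)
c = -8
g(B, N) = -32 + 8*N (g(B, N) = -8*(4 - N) = -32 + 8*N)
W(J) = -1/(118*J)
(-20945 + g(90, 140)) + W(-143) = (-20945 + (-32 + 8*140)) - 1/118/(-143) = (-20945 + (-32 + 1120)) - 1/118*(-1/143) = (-20945 + 1088) + 1/16874 = -19857 + 1/16874 = -335067017/16874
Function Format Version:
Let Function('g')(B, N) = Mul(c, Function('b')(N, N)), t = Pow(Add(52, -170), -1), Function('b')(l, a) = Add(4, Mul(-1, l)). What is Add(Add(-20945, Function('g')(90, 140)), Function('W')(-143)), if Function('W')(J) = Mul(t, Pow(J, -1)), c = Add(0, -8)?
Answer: Rational(-335067017, 16874) ≈ -19857.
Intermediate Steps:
t = Rational(-1, 118) (t = Pow(-118, -1) = Rational(-1, 118) ≈ -0.0084746)
c = -8
Function('g')(B, N) = Add(-32, Mul(8, N)) (Function('g')(B, N) = Mul(-8, Add(4, Mul(-1, N))) = Add(-32, Mul(8, N)))
Function('W')(J) = Mul(Rational(-1, 118), Pow(J, -1))
Add(Add(-20945, Function('g')(90, 140)), Function('W')(-143)) = Add(Add(-20945, Add(-32, Mul(8, 140))), Mul(Rational(-1, 118), Pow(-143, -1))) = Add(Add(-20945, Add(-32, 1120)), Mul(Rational(-1, 118), Rational(-1, 143))) = Add(Add(-20945, 1088), Rational(1, 16874)) = Add(-19857, Rational(1, 16874)) = Rational(-335067017, 16874)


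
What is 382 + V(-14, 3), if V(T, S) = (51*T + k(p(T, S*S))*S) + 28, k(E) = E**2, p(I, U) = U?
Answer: -61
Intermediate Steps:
V(T, S) = 28 + S**5 + 51*T (V(T, S) = (51*T + (S*S)**2*S) + 28 = (51*T + (S**2)**2*S) + 28 = (51*T + S**4*S) + 28 = (51*T + S**5) + 28 = (S**5 + 51*T) + 28 = 28 + S**5 + 51*T)
382 + V(-14, 3) = 382 + (28 + 3**5 + 51*(-14)) = 382 + (28 + 243 - 714) = 382 - 443 = -61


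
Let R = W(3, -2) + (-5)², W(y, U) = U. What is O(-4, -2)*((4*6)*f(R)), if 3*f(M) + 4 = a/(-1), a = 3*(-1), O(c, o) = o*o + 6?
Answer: -80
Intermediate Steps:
R = 23 (R = -2 + (-5)² = -2 + 25 = 23)
O(c, o) = 6 + o² (O(c, o) = o² + 6 = 6 + o²)
a = -3
f(M) = -⅓ (f(M) = -4/3 + (-3/(-1))/3 = -4/3 + (-3*(-1))/3 = -4/3 + (⅓)*3 = -4/3 + 1 = -⅓)
O(-4, -2)*((4*6)*f(R)) = (6 + (-2)²)*((4*6)*(-⅓)) = (6 + 4)*(24*(-⅓)) = 10*(-8) = -80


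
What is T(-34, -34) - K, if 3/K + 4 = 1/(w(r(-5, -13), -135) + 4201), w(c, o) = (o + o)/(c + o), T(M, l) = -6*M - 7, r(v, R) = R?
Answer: 81997847/414654 ≈ 197.75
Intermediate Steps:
T(M, l) = -7 - 6*M
w(c, o) = 2*o/(c + o) (w(c, o) = (2*o)/(c + o) = 2*o/(c + o))
K = -311009/414654 (K = 3/(-4 + 1/(2*(-135)/(-13 - 135) + 4201)) = 3/(-4 + 1/(2*(-135)/(-148) + 4201)) = 3/(-4 + 1/(2*(-135)*(-1/148) + 4201)) = 3/(-4 + 1/(135/74 + 4201)) = 3/(-4 + 1/(311009/74)) = 3/(-4 + 74/311009) = 3/(-1243962/311009) = 3*(-311009/1243962) = -311009/414654 ≈ -0.75004)
T(-34, -34) - K = (-7 - 6*(-34)) - 1*(-311009/414654) = (-7 + 204) + 311009/414654 = 197 + 311009/414654 = 81997847/414654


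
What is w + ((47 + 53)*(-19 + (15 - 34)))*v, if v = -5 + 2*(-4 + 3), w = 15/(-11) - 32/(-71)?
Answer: 20773887/781 ≈ 26599.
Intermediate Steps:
w = -713/781 (w = 15*(-1/11) - 32*(-1/71) = -15/11 + 32/71 = -713/781 ≈ -0.91293)
v = -7 (v = -5 + 2*(-1) = -5 - 2 = -7)
w + ((47 + 53)*(-19 + (15 - 34)))*v = -713/781 + ((47 + 53)*(-19 + (15 - 34)))*(-7) = -713/781 + (100*(-19 - 19))*(-7) = -713/781 + (100*(-38))*(-7) = -713/781 - 3800*(-7) = -713/781 + 26600 = 20773887/781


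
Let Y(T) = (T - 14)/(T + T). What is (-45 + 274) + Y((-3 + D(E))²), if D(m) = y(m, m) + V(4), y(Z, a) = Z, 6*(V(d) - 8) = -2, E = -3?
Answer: 11349/50 ≈ 226.98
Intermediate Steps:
V(d) = 23/3 (V(d) = 8 + (⅙)*(-2) = 8 - ⅓ = 23/3)
D(m) = 23/3 + m (D(m) = m + 23/3 = 23/3 + m)
Y(T) = (-14 + T)/(2*T) (Y(T) = (-14 + T)/((2*T)) = (-14 + T)*(1/(2*T)) = (-14 + T)/(2*T))
(-45 + 274) + Y((-3 + D(E))²) = (-45 + 274) + (-14 + (-3 + (23/3 - 3))²)/(2*((-3 + (23/3 - 3))²)) = 229 + (-14 + (-3 + 14/3)²)/(2*((-3 + 14/3)²)) = 229 + (-14 + (5/3)²)/(2*((5/3)²)) = 229 + (-14 + 25/9)/(2*(25/9)) = 229 + (½)*(9/25)*(-101/9) = 229 - 101/50 = 11349/50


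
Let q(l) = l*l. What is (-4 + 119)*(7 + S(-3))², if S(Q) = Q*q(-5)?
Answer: 531760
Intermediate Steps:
q(l) = l²
S(Q) = 25*Q (S(Q) = Q*(-5)² = Q*25 = 25*Q)
(-4 + 119)*(7 + S(-3))² = (-4 + 119)*(7 + 25*(-3))² = 115*(7 - 75)² = 115*(-68)² = 115*4624 = 531760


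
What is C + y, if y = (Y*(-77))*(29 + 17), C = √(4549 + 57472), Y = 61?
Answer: -216062 + √62021 ≈ -2.1581e+5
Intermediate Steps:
C = √62021 ≈ 249.04
y = -216062 (y = (61*(-77))*(29 + 17) = -4697*46 = -216062)
C + y = √62021 - 216062 = -216062 + √62021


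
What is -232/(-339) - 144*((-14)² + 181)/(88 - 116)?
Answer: 4602532/2373 ≈ 1939.5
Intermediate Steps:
-232/(-339) - 144*((-14)² + 181)/(88 - 116) = -232*(-1/339) - 144/((-28/(196 + 181))) = 232/339 - 144/((-28/377)) = 232/339 - 144/((-28*1/377)) = 232/339 - 144/(-28/377) = 232/339 - 144*(-377/28) = 232/339 + 13572/7 = 4602532/2373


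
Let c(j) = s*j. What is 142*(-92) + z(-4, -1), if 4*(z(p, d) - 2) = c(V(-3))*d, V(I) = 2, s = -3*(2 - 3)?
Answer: -26127/2 ≈ -13064.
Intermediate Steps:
s = 3 (s = -3*(-1) = 3)
c(j) = 3*j
z(p, d) = 2 + 3*d/2 (z(p, d) = 2 + ((3*2)*d)/4 = 2 + (6*d)/4 = 2 + 3*d/2)
142*(-92) + z(-4, -1) = 142*(-92) + (2 + (3/2)*(-1)) = -13064 + (2 - 3/2) = -13064 + 1/2 = -26127/2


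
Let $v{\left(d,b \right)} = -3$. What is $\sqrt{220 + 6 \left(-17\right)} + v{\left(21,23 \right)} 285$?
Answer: $-855 + \sqrt{118} \approx -844.14$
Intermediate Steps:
$\sqrt{220 + 6 \left(-17\right)} + v{\left(21,23 \right)} 285 = \sqrt{220 + 6 \left(-17\right)} - 855 = \sqrt{220 - 102} - 855 = \sqrt{118} - 855 = -855 + \sqrt{118}$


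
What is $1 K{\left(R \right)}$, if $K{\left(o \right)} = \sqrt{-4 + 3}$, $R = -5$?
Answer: $i \approx 1.0 i$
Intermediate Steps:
$K{\left(o \right)} = i$ ($K{\left(o \right)} = \sqrt{-1} = i$)
$1 K{\left(R \right)} = 1 i = i$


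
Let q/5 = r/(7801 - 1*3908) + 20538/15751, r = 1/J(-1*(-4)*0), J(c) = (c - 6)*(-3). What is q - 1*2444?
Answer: -2690333765041/1103735574 ≈ -2437.5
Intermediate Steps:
J(c) = 18 - 3*c (J(c) = (-6 + c)*(-3) = 18 - 3*c)
r = 1/18 (r = 1/(18 - 3*(-1*(-4))*0) = 1/(18 - 12*0) = 1/(18 - 3*0) = 1/(18 + 0) = 1/18 ≈ 0.055556)
q = 7195977815/1103735574 (q = 5*(1/(18*(7801 - 1*3908)) + 20538/15751) = 5*(1/(18*(7801 - 3908)) + 20538*(1/15751)) = 5*((1/18)/3893 + 20538/15751) = 5*((1/18)*(1/3893) + 20538/15751) = 5*(1/70074 + 20538/15751) = 5*(1439195563/1103735574) = 7195977815/1103735574 ≈ 6.5197)
q - 1*2444 = 7195977815/1103735574 - 1*2444 = 7195977815/1103735574 - 2444 = -2690333765041/1103735574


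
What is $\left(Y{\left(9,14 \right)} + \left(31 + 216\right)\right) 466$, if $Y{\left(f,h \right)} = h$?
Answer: $121626$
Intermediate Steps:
$\left(Y{\left(9,14 \right)} + \left(31 + 216\right)\right) 466 = \left(14 + \left(31 + 216\right)\right) 466 = \left(14 + 247\right) 466 = 261 \cdot 466 = 121626$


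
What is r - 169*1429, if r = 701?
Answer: -240800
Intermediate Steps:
r - 169*1429 = 701 - 169*1429 = 701 - 241501 = -240800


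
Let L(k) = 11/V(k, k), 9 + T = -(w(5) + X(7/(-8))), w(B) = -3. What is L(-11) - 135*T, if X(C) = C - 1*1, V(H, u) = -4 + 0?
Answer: 4433/8 ≈ 554.13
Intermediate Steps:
V(H, u) = -4
X(C) = -1 + C (X(C) = C - 1 = -1 + C)
T = -33/8 (T = -9 - (-3 + (-1 + 7/(-8))) = -9 - (-3 + (-1 + 7*(-1/8))) = -9 - (-3 + (-1 - 7/8)) = -9 - (-3 - 15/8) = -9 - 1*(-39/8) = -9 + 39/8 = -33/8 ≈ -4.1250)
L(k) = -11/4 (L(k) = 11/(-4) = 11*(-1/4) = -11/4)
L(-11) - 135*T = -11/4 - 135*(-33/8) = -11/4 + 4455/8 = 4433/8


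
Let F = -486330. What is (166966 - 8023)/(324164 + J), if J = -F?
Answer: 158943/810494 ≈ 0.19611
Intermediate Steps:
J = 486330 (J = -1*(-486330) = 486330)
(166966 - 8023)/(324164 + J) = (166966 - 8023)/(324164 + 486330) = 158943/810494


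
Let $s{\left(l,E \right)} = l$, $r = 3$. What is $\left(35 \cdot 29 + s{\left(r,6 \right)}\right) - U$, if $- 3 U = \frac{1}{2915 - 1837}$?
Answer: $\frac{3292213}{3234} \approx 1018.0$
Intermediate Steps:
$U = - \frac{1}{3234}$ ($U = - \frac{1}{3 \left(2915 - 1837\right)} = - \frac{1}{3 \cdot 1078} = \left(- \frac{1}{3}\right) \frac{1}{1078} = - \frac{1}{3234} \approx -0.00030921$)
$\left(35 \cdot 29 + s{\left(r,6 \right)}\right) - U = \left(35 \cdot 29 + 3\right) - - \frac{1}{3234} = \left(1015 + 3\right) + \frac{1}{3234} = 1018 + \frac{1}{3234} = \frac{3292213}{3234}$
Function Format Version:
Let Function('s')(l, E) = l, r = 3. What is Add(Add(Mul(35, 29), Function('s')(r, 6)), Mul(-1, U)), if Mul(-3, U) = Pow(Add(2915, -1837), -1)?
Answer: Rational(3292213, 3234) ≈ 1018.0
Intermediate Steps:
U = Rational(-1, 3234) (U = Mul(Rational(-1, 3), Pow(Add(2915, -1837), -1)) = Mul(Rational(-1, 3), Pow(1078, -1)) = Mul(Rational(-1, 3), Rational(1, 1078)) = Rational(-1, 3234) ≈ -0.00030921)
Add(Add(Mul(35, 29), Function('s')(r, 6)), Mul(-1, U)) = Add(Add(Mul(35, 29), 3), Mul(-1, Rational(-1, 3234))) = Add(Add(1015, 3), Rational(1, 3234)) = Add(1018, Rational(1, 3234)) = Rational(3292213, 3234)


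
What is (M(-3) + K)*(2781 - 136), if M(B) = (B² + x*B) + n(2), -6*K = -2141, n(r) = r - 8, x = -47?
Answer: 7948225/6 ≈ 1.3247e+6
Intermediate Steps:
n(r) = -8 + r
K = 2141/6 (K = -⅙*(-2141) = 2141/6 ≈ 356.83)
M(B) = -6 + B² - 47*B (M(B) = (B² - 47*B) + (-8 + 2) = (B² - 47*B) - 6 = -6 + B² - 47*B)
(M(-3) + K)*(2781 - 136) = ((-6 + (-3)² - 47*(-3)) + 2141/6)*(2781 - 136) = ((-6 + 9 + 141) + 2141/6)*2645 = (144 + 2141/6)*2645 = (3005/6)*2645 = 7948225/6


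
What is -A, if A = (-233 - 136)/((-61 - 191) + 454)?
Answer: 369/202 ≈ 1.8267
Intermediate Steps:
A = -369/202 (A = -369/(-252 + 454) = -369/202 ≈ -1.8267)
-A = -1*(-369/202) = 369/202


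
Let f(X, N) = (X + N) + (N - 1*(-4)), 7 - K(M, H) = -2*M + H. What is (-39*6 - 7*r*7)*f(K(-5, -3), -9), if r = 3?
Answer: 5334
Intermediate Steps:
K(M, H) = 7 - H + 2*M (K(M, H) = 7 - (-2*M + H) = 7 - (H - 2*M) = 7 + (-H + 2*M) = 7 - H + 2*M)
f(X, N) = 4 + X + 2*N (f(X, N) = (N + X) + (N + 4) = (N + X) + (4 + N) = 4 + X + 2*N)
(-39*6 - 7*r*7)*f(K(-5, -3), -9) = (-39*6 - 7*3*7)*(4 + (7 - 1*(-3) + 2*(-5)) + 2*(-9)) = (-234 - 21*7)*(4 + (7 + 3 - 10) - 18) = (-234 - 147)*(4 + 0 - 18) = -381*(-14) = 5334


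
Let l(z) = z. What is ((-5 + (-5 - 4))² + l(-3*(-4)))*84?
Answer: 17472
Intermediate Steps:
((-5 + (-5 - 4))² + l(-3*(-4)))*84 = ((-5 + (-5 - 4))² - 3*(-4))*84 = ((-5 - 9)² + 12)*84 = ((-14)² + 12)*84 = (196 + 12)*84 = 208*84 = 17472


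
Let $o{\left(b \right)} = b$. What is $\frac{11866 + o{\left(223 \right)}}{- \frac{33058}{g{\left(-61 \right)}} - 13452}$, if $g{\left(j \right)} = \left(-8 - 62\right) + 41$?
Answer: $- \frac{350581}{357050} \approx -0.98188$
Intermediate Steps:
$g{\left(j \right)} = -29$ ($g{\left(j \right)} = -70 + 41 = -29$)
$\frac{11866 + o{\left(223 \right)}}{- \frac{33058}{g{\left(-61 \right)}} - 13452} = \frac{11866 + 223}{- \frac{33058}{-29} - 13452} = \frac{12089}{\left(-33058\right) \left(- \frac{1}{29}\right) - 13452} = \frac{12089}{\frac{33058}{29} - 13452} = \frac{12089}{- \frac{357050}{29}} = 12089 \left(- \frac{29}{357050}\right) = - \frac{350581}{357050}$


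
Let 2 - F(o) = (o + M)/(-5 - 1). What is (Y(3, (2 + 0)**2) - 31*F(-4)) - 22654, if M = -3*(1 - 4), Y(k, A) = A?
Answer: -136427/6 ≈ -22738.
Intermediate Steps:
M = 9 (M = -3*(-3) = 9)
F(o) = 7/2 + o/6 (F(o) = 2 - (o + 9)/(-5 - 1) = 2 - (9 + o)/(-6) = 2 - (9 + o)*(-1)/6 = 2 - (-3/2 - o/6) = 2 + (3/2 + o/6) = 7/2 + o/6)
(Y(3, (2 + 0)**2) - 31*F(-4)) - 22654 = ((2 + 0)**2 - 31*(7/2 + (1/6)*(-4))) - 22654 = (2**2 - 31*(7/2 - 2/3)) - 22654 = (4 - 31*17/6) - 22654 = (4 - 527/6) - 22654 = -503/6 - 22654 = -136427/6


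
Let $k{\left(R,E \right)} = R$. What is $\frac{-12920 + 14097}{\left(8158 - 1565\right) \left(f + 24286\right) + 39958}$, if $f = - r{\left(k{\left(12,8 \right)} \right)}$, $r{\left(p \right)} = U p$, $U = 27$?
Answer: $\frac{107}{14365584} \approx 7.4484 \cdot 10^{-6}$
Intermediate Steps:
$r{\left(p \right)} = 27 p$
$f = -324$ ($f = - 27 \cdot 12 = \left(-1\right) 324 = -324$)
$\frac{-12920 + 14097}{\left(8158 - 1565\right) \left(f + 24286\right) + 39958} = \frac{-12920 + 14097}{\left(8158 - 1565\right) \left(-324 + 24286\right) + 39958} = \frac{1177}{6593 \cdot 23962 + 39958} = \frac{1177}{157981466 + 39958} = \frac{1177}{158021424} = 1177 \cdot \frac{1}{158021424} = \frac{107}{14365584}$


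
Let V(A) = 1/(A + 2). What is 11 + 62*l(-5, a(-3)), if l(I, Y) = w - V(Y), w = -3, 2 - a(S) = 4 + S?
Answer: -587/3 ≈ -195.67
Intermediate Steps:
a(S) = -2 - S (a(S) = 2 - (4 + S) = 2 + (-4 - S) = -2 - S)
V(A) = 1/(2 + A)
l(I, Y) = -3 - 1/(2 + Y)
11 + 62*l(-5, a(-3)) = 11 + 62*((-7 - 3*(-2 - 1*(-3)))/(2 + (-2 - 1*(-3)))) = 11 + 62*((-7 - 3*(-2 + 3))/(2 + (-2 + 3))) = 11 + 62*((-7 - 3*1)/(2 + 1)) = 11 + 62*((-7 - 3)/3) = 11 + 62*((⅓)*(-10)) = 11 + 62*(-10/3) = 11 - 620/3 = -587/3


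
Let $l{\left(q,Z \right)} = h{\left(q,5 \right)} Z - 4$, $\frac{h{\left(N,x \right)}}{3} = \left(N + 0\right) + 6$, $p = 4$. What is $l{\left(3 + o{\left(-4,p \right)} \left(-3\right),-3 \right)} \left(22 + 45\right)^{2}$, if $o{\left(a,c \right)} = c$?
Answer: $103247$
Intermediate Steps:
$h{\left(N,x \right)} = 18 + 3 N$ ($h{\left(N,x \right)} = 3 \left(\left(N + 0\right) + 6\right) = 3 \left(N + 6\right) = 3 \left(6 + N\right) = 18 + 3 N$)
$l{\left(q,Z \right)} = -4 + Z \left(18 + 3 q\right)$ ($l{\left(q,Z \right)} = \left(18 + 3 q\right) Z - 4 = Z \left(18 + 3 q\right) - 4 = -4 + Z \left(18 + 3 q\right)$)
$l{\left(3 + o{\left(-4,p \right)} \left(-3\right),-3 \right)} \left(22 + 45\right)^{2} = \left(-4 + 3 \left(-3\right) \left(6 + \left(3 + 4 \left(-3\right)\right)\right)\right) \left(22 + 45\right)^{2} = \left(-4 + 3 \left(-3\right) \left(6 + \left(3 - 12\right)\right)\right) 67^{2} = \left(-4 + 3 \left(-3\right) \left(6 - 9\right)\right) 4489 = \left(-4 + 3 \left(-3\right) \left(-3\right)\right) 4489 = \left(-4 + 27\right) 4489 = 23 \cdot 4489 = 103247$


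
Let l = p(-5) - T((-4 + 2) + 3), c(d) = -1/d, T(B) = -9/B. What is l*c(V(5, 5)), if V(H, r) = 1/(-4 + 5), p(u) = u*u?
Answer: -34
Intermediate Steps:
p(u) = u**2
V(H, r) = 1 (V(H, r) = 1/1 = 1)
l = 34 (l = (-5)**2 - (-9)/((-4 + 2) + 3) = 25 - (-9)/(-2 + 3) = 25 - (-9)/1 = 25 - (-9) = 25 - 1*(-9) = 25 + 9 = 34)
l*c(V(5, 5)) = 34*(-1/1) = 34*(-1*1) = 34*(-1) = -34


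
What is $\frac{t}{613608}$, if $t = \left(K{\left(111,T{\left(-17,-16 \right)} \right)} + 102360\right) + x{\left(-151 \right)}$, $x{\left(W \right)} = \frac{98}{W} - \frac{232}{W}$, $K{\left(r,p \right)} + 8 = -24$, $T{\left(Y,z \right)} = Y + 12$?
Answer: $\frac{2575277}{15442468} \approx 0.16677$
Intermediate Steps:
$T{\left(Y,z \right)} = 12 + Y$
$K{\left(r,p \right)} = -32$ ($K{\left(r,p \right)} = -8 - 24 = -32$)
$x{\left(W \right)} = - \frac{134}{W}$
$t = \frac{15451662}{151}$ ($t = \left(-32 + 102360\right) - \frac{134}{-151} = 102328 - - \frac{134}{151} = 102328 + \frac{134}{151} = \frac{15451662}{151} \approx 1.0233 \cdot 10^{5}$)
$\frac{t}{613608} = \frac{15451662}{151 \cdot 613608} = \frac{15451662}{151} \cdot \frac{1}{613608} = \frac{2575277}{15442468}$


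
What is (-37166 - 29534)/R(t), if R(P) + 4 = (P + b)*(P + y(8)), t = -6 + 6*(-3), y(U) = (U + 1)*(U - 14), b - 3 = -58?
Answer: -33350/3079 ≈ -10.831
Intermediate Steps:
b = -55 (b = 3 - 58 = -55)
y(U) = (1 + U)*(-14 + U)
t = -24 (t = -6 - 18 = -24)
R(P) = -4 + (-55 + P)*(-54 + P) (R(P) = -4 + (P - 55)*(P + (-14 + 8² - 13*8)) = -4 + (-55 + P)*(P + (-14 + 64 - 104)) = -4 + (-55 + P)*(P - 54) = -4 + (-55 + P)*(-54 + P))
(-37166 - 29534)/R(t) = (-37166 - 29534)/(2966 + (-24)² - 109*(-24)) = -66700/(2966 + 576 + 2616) = -66700/6158 = -66700*1/6158 = -33350/3079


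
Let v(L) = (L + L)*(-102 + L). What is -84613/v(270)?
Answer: -84613/90720 ≈ -0.93268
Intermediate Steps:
v(L) = 2*L*(-102 + L) (v(L) = (2*L)*(-102 + L) = 2*L*(-102 + L))
-84613/v(270) = -84613*1/(540*(-102 + 270)) = -84613/(2*270*168) = -84613/90720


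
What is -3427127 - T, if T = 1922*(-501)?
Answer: -2464205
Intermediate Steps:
T = -962922
-3427127 - T = -3427127 - 1*(-962922) = -3427127 + 962922 = -2464205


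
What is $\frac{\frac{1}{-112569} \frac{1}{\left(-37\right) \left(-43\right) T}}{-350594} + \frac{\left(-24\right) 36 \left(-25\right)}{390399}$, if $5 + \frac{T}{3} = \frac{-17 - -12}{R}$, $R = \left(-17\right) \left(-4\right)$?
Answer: $\frac{233957147522058651478}{4228547983123421426265} \approx 0.055328$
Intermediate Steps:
$R = 68$
$T = - \frac{1035}{68}$ ($T = -15 + 3 \frac{-17 - -12}{68} = -15 + 3 \left(-17 + 12\right) \frac{1}{68} = -15 + 3 \left(\left(-5\right) \frac{1}{68}\right) = -15 + 3 \left(- \frac{5}{68}\right) = -15 - \frac{15}{68} = - \frac{1035}{68} \approx -15.221$)
$\frac{\frac{1}{-112569} \frac{1}{\left(-37\right) \left(-43\right) T}}{-350594} + \frac{\left(-24\right) 36 \left(-25\right)}{390399} = \frac{\frac{1}{-112569} \frac{1}{\left(-37\right) \left(-43\right) \left(- \frac{1035}{68}\right)}}{-350594} + \frac{\left(-24\right) 36 \left(-25\right)}{390399} = - \frac{1}{112569 \cdot 1591 \left(- \frac{1035}{68}\right)} \left(- \frac{1}{350594}\right) + \left(-864\right) \left(-25\right) \frac{1}{390399} = - \frac{1}{112569 \left(- \frac{1646685}{68}\right)} \left(- \frac{1}{350594}\right) + 21600 \cdot \frac{1}{390399} = \left(- \frac{1}{112569}\right) \left(- \frac{68}{1646685}\right) \left(- \frac{1}{350594}\right) + \frac{7200}{130133} = \frac{68}{185365683765} \left(- \frac{1}{350594}\right) + \frac{7200}{130133} = - \frac{34}{32494048266953205} + \frac{7200}{130133} = \frac{233957147522058651478}{4228547983123421426265}$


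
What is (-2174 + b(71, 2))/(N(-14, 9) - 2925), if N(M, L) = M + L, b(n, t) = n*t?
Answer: 1016/1465 ≈ 0.69352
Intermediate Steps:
N(M, L) = L + M
(-2174 + b(71, 2))/(N(-14, 9) - 2925) = (-2174 + 71*2)/((9 - 14) - 2925) = (-2174 + 142)/(-5 - 2925) = -2032/(-2930) = -2032*(-1/2930) = 1016/1465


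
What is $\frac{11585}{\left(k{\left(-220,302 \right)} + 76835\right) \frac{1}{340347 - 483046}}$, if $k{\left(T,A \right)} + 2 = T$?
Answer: $- \frac{1653167915}{76613} \approx -21578.0$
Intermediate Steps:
$k{\left(T,A \right)} = -2 + T$
$\frac{11585}{\left(k{\left(-220,302 \right)} + 76835\right) \frac{1}{340347 - 483046}} = \frac{11585}{\left(\left(-2 - 220\right) + 76835\right) \frac{1}{340347 - 483046}} = \frac{11585}{\left(-222 + 76835\right) \frac{1}{-142699}} = \frac{11585}{76613 \left(- \frac{1}{142699}\right)} = \frac{11585}{- \frac{76613}{142699}} = 11585 \left(- \frac{142699}{76613}\right) = - \frac{1653167915}{76613}$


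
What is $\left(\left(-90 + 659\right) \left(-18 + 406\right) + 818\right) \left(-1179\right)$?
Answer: $-261254610$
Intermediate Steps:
$\left(\left(-90 + 659\right) \left(-18 + 406\right) + 818\right) \left(-1179\right) = \left(569 \cdot 388 + 818\right) \left(-1179\right) = \left(220772 + 818\right) \left(-1179\right) = 221590 \left(-1179\right) = -261254610$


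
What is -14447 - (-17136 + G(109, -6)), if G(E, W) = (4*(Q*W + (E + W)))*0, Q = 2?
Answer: 2689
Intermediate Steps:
G(E, W) = 0 (G(E, W) = (4*(2*W + (E + W)))*0 = (4*(E + 3*W))*0 = (4*E + 12*W)*0 = 0)
-14447 - (-17136 + G(109, -6)) = -14447 - (-17136 + 0) = -14447 - 1*(-17136) = -14447 + 17136 = 2689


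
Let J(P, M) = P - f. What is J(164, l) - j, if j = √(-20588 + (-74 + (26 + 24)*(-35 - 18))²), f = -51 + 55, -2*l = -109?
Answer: 160 - 14*√37753 ≈ -2560.2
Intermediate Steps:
l = 109/2 (l = -½*(-109) = 109/2 ≈ 54.500)
f = 4
J(P, M) = -4 + P (J(P, M) = P - 1*4 = P - 4 = -4 + P)
j = 14*√37753 (j = √(-20588 + (-74 + 50*(-53))²) = √(-20588 + (-74 - 2650)²) = √(-20588 + (-2724)²) = √(-20588 + 7420176) = √7399588 = 14*√37753 ≈ 2720.2)
J(164, l) - j = (-4 + 164) - 14*√37753 = 160 - 14*√37753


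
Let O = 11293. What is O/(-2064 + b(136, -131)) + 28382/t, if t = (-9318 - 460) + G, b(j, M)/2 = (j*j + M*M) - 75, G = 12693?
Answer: 398823059/40285300 ≈ 9.9000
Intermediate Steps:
b(j, M) = -150 + 2*M² + 2*j² (b(j, M) = 2*((j*j + M*M) - 75) = 2*((j² + M²) - 75) = 2*((M² + j²) - 75) = 2*(-75 + M² + j²) = -150 + 2*M² + 2*j²)
t = 2915 (t = (-9318 - 460) + 12693 = -9778 + 12693 = 2915)
O/(-2064 + b(136, -131)) + 28382/t = 11293/(-2064 + (-150 + 2*(-131)² + 2*136²)) + 28382/2915 = 11293/(-2064 + (-150 + 2*17161 + 2*18496)) + 28382*(1/2915) = 11293/(-2064 + (-150 + 34322 + 36992)) + 28382/2915 = 11293/(-2064 + 71164) + 28382/2915 = 11293/69100 + 28382/2915 = 398823059/40285300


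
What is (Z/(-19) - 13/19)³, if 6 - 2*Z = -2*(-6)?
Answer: -1000/6859 ≈ -0.14579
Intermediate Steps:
Z = -3 (Z = 3 - (-1)*(-6) = 3 - ½*12 = 3 - 6 = -3)
(Z/(-19) - 13/19)³ = (-3/(-19) - 13/19)³ = (-3*(-1/19) - 13*1/19)³ = (3/19 - 13/19)³ = (-10/19)³ = -1000/6859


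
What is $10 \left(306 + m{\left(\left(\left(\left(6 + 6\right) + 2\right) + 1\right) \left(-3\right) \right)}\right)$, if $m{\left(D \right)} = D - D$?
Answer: $3060$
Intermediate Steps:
$m{\left(D \right)} = 0$
$10 \left(306 + m{\left(\left(\left(\left(6 + 6\right) + 2\right) + 1\right) \left(-3\right) \right)}\right) = 10 \left(306 + 0\right) = 10 \cdot 306 = 3060$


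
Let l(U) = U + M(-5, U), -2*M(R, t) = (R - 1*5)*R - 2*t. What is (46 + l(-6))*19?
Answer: 171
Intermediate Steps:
M(R, t) = t - R*(-5 + R)/2 (M(R, t) = -((R - 1*5)*R - 2*t)/2 = -((R - 5)*R - 2*t)/2 = -((-5 + R)*R - 2*t)/2 = -(R*(-5 + R) - 2*t)/2 = -(-2*t + R*(-5 + R))/2 = t - R*(-5 + R)/2)
l(U) = -25 + 2*U (l(U) = U + (U - 1/2*(-5)**2 + (5/2)*(-5)) = U + (U - 1/2*25 - 25/2) = U + (U - 25/2 - 25/2) = U + (-25 + U) = -25 + 2*U)
(46 + l(-6))*19 = (46 + (-25 + 2*(-6)))*19 = (46 + (-25 - 12))*19 = (46 - 37)*19 = 9*19 = 171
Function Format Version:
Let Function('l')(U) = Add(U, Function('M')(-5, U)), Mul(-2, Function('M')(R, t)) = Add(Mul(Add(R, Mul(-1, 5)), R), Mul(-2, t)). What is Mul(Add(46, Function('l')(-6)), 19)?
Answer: 171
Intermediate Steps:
Function('M')(R, t) = Add(t, Mul(Rational(-1, 2), R, Add(-5, R))) (Function('M')(R, t) = Mul(Rational(-1, 2), Add(Mul(Add(R, Mul(-1, 5)), R), Mul(-2, t))) = Mul(Rational(-1, 2), Add(Mul(Add(R, -5), R), Mul(-2, t))) = Mul(Rational(-1, 2), Add(Mul(Add(-5, R), R), Mul(-2, t))) = Mul(Rational(-1, 2), Add(Mul(R, Add(-5, R)), Mul(-2, t))) = Mul(Rational(-1, 2), Add(Mul(-2, t), Mul(R, Add(-5, R)))) = Add(t, Mul(Rational(-1, 2), R, Add(-5, R))))
Function('l')(U) = Add(-25, Mul(2, U)) (Function('l')(U) = Add(U, Add(U, Mul(Rational(-1, 2), Pow(-5, 2)), Mul(Rational(5, 2), -5))) = Add(U, Add(U, Mul(Rational(-1, 2), 25), Rational(-25, 2))) = Add(U, Add(U, Rational(-25, 2), Rational(-25, 2))) = Add(U, Add(-25, U)) = Add(-25, Mul(2, U)))
Mul(Add(46, Function('l')(-6)), 19) = Mul(Add(46, Add(-25, Mul(2, -6))), 19) = Mul(Add(46, Add(-25, -12)), 19) = Mul(Add(46, -37), 19) = Mul(9, 19) = 171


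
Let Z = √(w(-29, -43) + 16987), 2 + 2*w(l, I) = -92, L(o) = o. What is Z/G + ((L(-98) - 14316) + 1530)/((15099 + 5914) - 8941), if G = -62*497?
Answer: -3221/3018 - 11*√35/15407 ≈ -1.0715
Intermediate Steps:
w(l, I) = -47 (w(l, I) = -1 + (½)*(-92) = -1 - 46 = -47)
G = -30814
Z = 22*√35 (Z = √(-47 + 16987) = √16940 = 22*√35 ≈ 130.15)
Z/G + ((L(-98) - 14316) + 1530)/((15099 + 5914) - 8941) = (22*√35)/(-30814) + ((-98 - 14316) + 1530)/((15099 + 5914) - 8941) = (22*√35)*(-1/30814) + (-14414 + 1530)/(21013 - 8941) = -11*√35/15407 - 12884/12072 = -11*√35/15407 - 12884*1/12072 = -11*√35/15407 - 3221/3018 = -3221/3018 - 11*√35/15407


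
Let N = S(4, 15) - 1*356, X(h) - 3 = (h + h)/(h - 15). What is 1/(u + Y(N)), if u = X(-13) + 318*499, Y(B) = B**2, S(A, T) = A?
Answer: 14/3956259 ≈ 3.5387e-6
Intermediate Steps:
X(h) = 3 + 2*h/(-15 + h) (X(h) = 3 + (h + h)/(h - 15) = 3 + (2*h)/(-15 + h) = 3 + 2*h/(-15 + h))
N = -352 (N = 4 - 1*356 = 4 - 356 = -352)
u = 2221603/14 (u = 5*(-9 - 13)/(-15 - 13) + 318*499 = 5*(-22)/(-28) + 158682 = 5*(-1/28)*(-22) + 158682 = 55/14 + 158682 = 2221603/14 ≈ 1.5869e+5)
1/(u + Y(N)) = 1/(2221603/14 + (-352)**2) = 1/(2221603/14 + 123904) = 1/(3956259/14) = 14/3956259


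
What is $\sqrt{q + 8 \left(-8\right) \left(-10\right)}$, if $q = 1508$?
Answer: $2 \sqrt{537} \approx 46.346$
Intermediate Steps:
$\sqrt{q + 8 \left(-8\right) \left(-10\right)} = \sqrt{1508 + 8 \left(-8\right) \left(-10\right)} = \sqrt{1508 - -640} = \sqrt{1508 + 640} = \sqrt{2148} = 2 \sqrt{537}$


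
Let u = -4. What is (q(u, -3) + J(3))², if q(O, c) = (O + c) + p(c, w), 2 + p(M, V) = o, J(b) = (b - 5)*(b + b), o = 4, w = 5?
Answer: 289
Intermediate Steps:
J(b) = 2*b*(-5 + b) (J(b) = (-5 + b)*(2*b) = 2*b*(-5 + b))
p(M, V) = 2 (p(M, V) = -2 + 4 = 2)
q(O, c) = 2 + O + c (q(O, c) = (O + c) + 2 = 2 + O + c)
(q(u, -3) + J(3))² = ((2 - 4 - 3) + 2*3*(-5 + 3))² = (-5 + 2*3*(-2))² = (-5 - 12)² = (-17)² = 289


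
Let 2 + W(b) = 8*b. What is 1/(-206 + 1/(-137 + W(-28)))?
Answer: -363/74779 ≈ -0.0048543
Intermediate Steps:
W(b) = -2 + 8*b
1/(-206 + 1/(-137 + W(-28))) = 1/(-206 + 1/(-137 + (-2 + 8*(-28)))) = 1/(-206 + 1/(-137 + (-2 - 224))) = 1/(-206 + 1/(-137 - 226)) = 1/(-206 + 1/(-363)) = 1/(-206 - 1/363) = 1/(-74779/363) = -363/74779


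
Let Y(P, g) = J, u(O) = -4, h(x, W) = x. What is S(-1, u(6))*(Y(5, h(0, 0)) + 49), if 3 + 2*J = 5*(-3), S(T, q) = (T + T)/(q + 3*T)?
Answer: 80/7 ≈ 11.429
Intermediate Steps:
S(T, q) = 2*T/(q + 3*T) (S(T, q) = (2*T)/(q + 3*T) = 2*T/(q + 3*T))
J = -9 (J = -3/2 + (5*(-3))/2 = -3/2 + (1/2)*(-15) = -3/2 - 15/2 = -9)
Y(P, g) = -9
S(-1, u(6))*(Y(5, h(0, 0)) + 49) = (2*(-1)/(-4 + 3*(-1)))*(-9 + 49) = (2*(-1)/(-4 - 3))*40 = (2*(-1)/(-7))*40 = (2*(-1)*(-1/7))*40 = (2/7)*40 = 80/7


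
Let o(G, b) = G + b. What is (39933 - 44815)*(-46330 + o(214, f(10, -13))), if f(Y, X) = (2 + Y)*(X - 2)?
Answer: 226017072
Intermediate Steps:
f(Y, X) = (-2 + X)*(2 + Y) (f(Y, X) = (2 + Y)*(-2 + X) = (-2 + X)*(2 + Y))
(39933 - 44815)*(-46330 + o(214, f(10, -13))) = (39933 - 44815)*(-46330 + (214 + (-4 - 2*10 + 2*(-13) - 13*10))) = -4882*(-46330 + (214 + (-4 - 20 - 26 - 130))) = -4882*(-46330 + (214 - 180)) = -4882*(-46330 + 34) = -4882*(-46296) = 226017072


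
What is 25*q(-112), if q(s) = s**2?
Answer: 313600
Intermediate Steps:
25*q(-112) = 25*(-112)**2 = 25*12544 = 313600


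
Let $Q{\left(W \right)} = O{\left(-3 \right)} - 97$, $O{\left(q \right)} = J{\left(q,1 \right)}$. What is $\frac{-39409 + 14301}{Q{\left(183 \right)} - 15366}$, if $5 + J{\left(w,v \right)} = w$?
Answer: $\frac{25108}{15471} \approx 1.6229$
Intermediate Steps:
$J{\left(w,v \right)} = -5 + w$
$O{\left(q \right)} = -5 + q$
$Q{\left(W \right)} = -105$ ($Q{\left(W \right)} = \left(-5 - 3\right) - 97 = -8 - 97 = -105$)
$\frac{-39409 + 14301}{Q{\left(183 \right)} - 15366} = \frac{-39409 + 14301}{-105 - 15366} = - \frac{25108}{-15471} = \left(-25108\right) \left(- \frac{1}{15471}\right) = \frac{25108}{15471}$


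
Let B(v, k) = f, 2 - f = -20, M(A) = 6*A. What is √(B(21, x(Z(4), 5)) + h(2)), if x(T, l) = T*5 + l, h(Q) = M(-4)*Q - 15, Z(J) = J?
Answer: I*√41 ≈ 6.4031*I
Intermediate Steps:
h(Q) = -15 - 24*Q (h(Q) = (6*(-4))*Q - 15 = -24*Q - 15 = -15 - 24*Q)
f = 22 (f = 2 - 1*(-20) = 2 + 20 = 22)
x(T, l) = l + 5*T (x(T, l) = 5*T + l = l + 5*T)
B(v, k) = 22
√(B(21, x(Z(4), 5)) + h(2)) = √(22 + (-15 - 24*2)) = √(22 + (-15 - 48)) = √(22 - 63) = √(-41) = I*√41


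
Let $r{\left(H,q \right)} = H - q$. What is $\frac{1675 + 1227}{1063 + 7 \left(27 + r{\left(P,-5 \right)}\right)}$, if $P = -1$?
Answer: $\frac{1451}{640} \approx 2.2672$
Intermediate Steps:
$\frac{1675 + 1227}{1063 + 7 \left(27 + r{\left(P,-5 \right)}\right)} = \frac{1675 + 1227}{1063 + 7 \left(27 - -4\right)} = \frac{2902}{1063 + 7 \left(27 + \left(-1 + 5\right)\right)} = \frac{2902}{1063 + 7 \left(27 + 4\right)} = \frac{2902}{1063 + 7 \cdot 31} = \frac{2902}{1063 + 217} = \frac{2902}{1280} = 2902 \cdot \frac{1}{1280} = \frac{1451}{640}$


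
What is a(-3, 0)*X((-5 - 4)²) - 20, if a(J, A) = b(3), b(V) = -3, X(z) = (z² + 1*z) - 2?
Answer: -19940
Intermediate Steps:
X(z) = -2 + z + z² (X(z) = (z² + z) - 2 = (z + z²) - 2 = -2 + z + z²)
a(J, A) = -3
a(-3, 0)*X((-5 - 4)²) - 20 = -3*(-2 + (-5 - 4)² + ((-5 - 4)²)²) - 20 = -3*(-2 + (-9)² + ((-9)²)²) - 20 = -3*(-2 + 81 + 81²) - 20 = -3*(-2 + 81 + 6561) - 20 = -3*6640 - 20 = -19920 - 20 = -19940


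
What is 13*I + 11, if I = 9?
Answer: 128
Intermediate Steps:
13*I + 11 = 13*9 + 11 = 117 + 11 = 128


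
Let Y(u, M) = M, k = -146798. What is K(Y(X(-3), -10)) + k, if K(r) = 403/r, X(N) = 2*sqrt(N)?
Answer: -1468383/10 ≈ -1.4684e+5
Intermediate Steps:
K(Y(X(-3), -10)) + k = 403/(-10) - 146798 = 403*(-1/10) - 146798 = -403/10 - 146798 = -1468383/10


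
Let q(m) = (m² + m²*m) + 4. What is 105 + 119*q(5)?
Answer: 18431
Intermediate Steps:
q(m) = 4 + m² + m³ (q(m) = (m² + m³) + 4 = 4 + m² + m³)
105 + 119*q(5) = 105 + 119*(4 + 5² + 5³) = 105 + 119*(4 + 25 + 125) = 105 + 119*154 = 105 + 18326 = 18431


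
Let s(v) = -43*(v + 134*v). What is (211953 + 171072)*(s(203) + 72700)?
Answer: -423516487875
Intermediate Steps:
s(v) = -5805*v
(211953 + 171072)*(s(203) + 72700) = (211953 + 171072)*(-5805*203 + 72700) = 383025*(-1178415 + 72700) = 383025*(-1105715) = -423516487875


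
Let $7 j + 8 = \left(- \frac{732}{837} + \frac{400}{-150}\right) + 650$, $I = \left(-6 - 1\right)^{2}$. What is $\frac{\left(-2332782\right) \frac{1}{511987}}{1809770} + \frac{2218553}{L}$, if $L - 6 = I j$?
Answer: $\frac{286765124233557293721}{578455677889953080} \approx 495.74$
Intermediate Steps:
$I = 49$ ($I = \left(-7\right)^{2} = 49$)
$j = \frac{178130}{1953}$ ($j = - \frac{8}{7} + \frac{\left(- \frac{732}{837} + \frac{400}{-150}\right) + 650}{7} = - \frac{8}{7} + \frac{\left(\left(-732\right) \frac{1}{837} + 400 \left(- \frac{1}{150}\right)\right) + 650}{7} = - \frac{8}{7} + \frac{\left(- \frac{244}{279} - \frac{8}{3}\right) + 650}{7} = - \frac{8}{7} + \frac{- \frac{988}{279} + 650}{7} = - \frac{8}{7} + \frac{1}{7} \cdot \frac{180362}{279} = - \frac{8}{7} + \frac{25766}{279} = \frac{178130}{1953} \approx 91.208$)
$L = \frac{1248584}{279}$ ($L = 6 + 49 \cdot \frac{178130}{1953} = 6 + \frac{1246910}{279} = \frac{1248584}{279} \approx 4475.2$)
$\frac{\left(-2332782\right) \frac{1}{511987}}{1809770} + \frac{2218553}{L} = \frac{\left(-2332782\right) \frac{1}{511987}}{1809770} + \frac{2218553}{\frac{1248584}{279}} = \left(-2332782\right) \frac{1}{511987} \cdot \frac{1}{1809770} + 2218553 \cdot \frac{279}{1248584} = \left(- \frac{2332782}{511987}\right) \frac{1}{1809770} + \frac{618976287}{1248584} = - \frac{1166391}{463289356495} + \frac{618976287}{1248584} = \frac{286765124233557293721}{578455677889953080}$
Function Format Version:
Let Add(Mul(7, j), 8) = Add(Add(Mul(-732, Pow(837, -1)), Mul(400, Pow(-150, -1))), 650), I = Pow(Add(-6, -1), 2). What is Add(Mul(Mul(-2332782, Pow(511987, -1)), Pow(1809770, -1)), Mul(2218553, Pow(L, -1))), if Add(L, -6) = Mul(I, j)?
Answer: Rational(286765124233557293721, 578455677889953080) ≈ 495.74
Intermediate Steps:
I = 49 (I = Pow(-7, 2) = 49)
j = Rational(178130, 1953) (j = Add(Rational(-8, 7), Mul(Rational(1, 7), Add(Add(Mul(-732, Pow(837, -1)), Mul(400, Pow(-150, -1))), 650))) = Add(Rational(-8, 7), Mul(Rational(1, 7), Add(Add(Mul(-732, Rational(1, 837)), Mul(400, Rational(-1, 150))), 650))) = Add(Rational(-8, 7), Mul(Rational(1, 7), Add(Add(Rational(-244, 279), Rational(-8, 3)), 650))) = Add(Rational(-8, 7), Mul(Rational(1, 7), Add(Rational(-988, 279), 650))) = Add(Rational(-8, 7), Mul(Rational(1, 7), Rational(180362, 279))) = Add(Rational(-8, 7), Rational(25766, 279)) = Rational(178130, 1953) ≈ 91.208)
L = Rational(1248584, 279) (L = Add(6, Mul(49, Rational(178130, 1953))) = Add(6, Rational(1246910, 279)) = Rational(1248584, 279) ≈ 4475.2)
Add(Mul(Mul(-2332782, Pow(511987, -1)), Pow(1809770, -1)), Mul(2218553, Pow(L, -1))) = Add(Mul(Mul(-2332782, Pow(511987, -1)), Pow(1809770, -1)), Mul(2218553, Pow(Rational(1248584, 279), -1))) = Add(Mul(Mul(-2332782, Rational(1, 511987)), Rational(1, 1809770)), Mul(2218553, Rational(279, 1248584))) = Add(Mul(Rational(-2332782, 511987), Rational(1, 1809770)), Rational(618976287, 1248584)) = Add(Rational(-1166391, 463289356495), Rational(618976287, 1248584)) = Rational(286765124233557293721, 578455677889953080)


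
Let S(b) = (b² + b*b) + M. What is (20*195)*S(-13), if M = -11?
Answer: 1275300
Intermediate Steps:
S(b) = -11 + 2*b² (S(b) = (b² + b*b) - 11 = (b² + b²) - 11 = 2*b² - 11 = -11 + 2*b²)
(20*195)*S(-13) = (20*195)*(-11 + 2*(-13)²) = 3900*(-11 + 2*169) = 3900*(-11 + 338) = 3900*327 = 1275300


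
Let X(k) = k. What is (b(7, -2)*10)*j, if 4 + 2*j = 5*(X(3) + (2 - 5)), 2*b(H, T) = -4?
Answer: 40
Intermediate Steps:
b(H, T) = -2 (b(H, T) = (½)*(-4) = -2)
j = -2 (j = -2 + (5*(3 + (2 - 5)))/2 = -2 + (5*(3 - 3))/2 = -2 + (5*0)/2 = -2 + (½)*0 = -2 + 0 = -2)
(b(7, -2)*10)*j = -2*10*(-2) = -20*(-2) = 40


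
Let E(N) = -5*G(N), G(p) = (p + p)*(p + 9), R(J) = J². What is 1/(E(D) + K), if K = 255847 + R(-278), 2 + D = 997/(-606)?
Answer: 183618/61204688983 ≈ 3.0001e-6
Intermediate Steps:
D = -2209/606 (D = -2 + 997/(-606) = -2 + 997*(-1/606) = -2 - 997/606 = -2209/606 ≈ -3.6452)
G(p) = 2*p*(9 + p) (G(p) = (2*p)*(9 + p) = 2*p*(9 + p))
E(N) = -10*N*(9 + N)
K = 333131 (K = 255847 + (-278)² = 255847 + 77284 = 333131)
1/(E(D) + K) = 1/(-10*(-2209/606)*(9 - 2209/606) + 333131) = 1/(-10*(-2209/606)*3245/606 + 333131) = 1/(35841025/183618 + 333131) = 1/(61204688983/183618) = 183618/61204688983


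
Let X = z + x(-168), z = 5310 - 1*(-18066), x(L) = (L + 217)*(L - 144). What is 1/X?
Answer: 1/8088 ≈ 0.00012364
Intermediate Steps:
x(L) = (-144 + L)*(217 + L) (x(L) = (217 + L)*(-144 + L) = (-144 + L)*(217 + L))
z = 23376 (z = 5310 + 18066 = 23376)
X = 8088 (X = 23376 + (-31248 + (-168)² + 73*(-168)) = 23376 + (-31248 + 28224 - 12264) = 23376 - 15288 = 8088)
1/X = 1/8088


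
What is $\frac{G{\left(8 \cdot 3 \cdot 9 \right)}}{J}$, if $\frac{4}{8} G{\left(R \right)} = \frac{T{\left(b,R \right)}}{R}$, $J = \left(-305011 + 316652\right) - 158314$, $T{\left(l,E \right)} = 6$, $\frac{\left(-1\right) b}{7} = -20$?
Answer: $- \frac{1}{2640114} \approx -3.7877 \cdot 10^{-7}$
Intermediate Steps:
$b = 140$ ($b = \left(-7\right) \left(-20\right) = 140$)
$J = -146673$ ($J = 11641 - 158314 = -146673$)
$G{\left(R \right)} = \frac{12}{R}$ ($G{\left(R \right)} = 2 \frac{6}{R} = \frac{12}{R}$)
$\frac{G{\left(8 \cdot 3 \cdot 9 \right)}}{J} = \frac{12 \frac{1}{8 \cdot 3 \cdot 9}}{-146673} = \frac{12}{24 \cdot 9} \left(- \frac{1}{146673}\right) = \frac{12}{216} \left(- \frac{1}{146673}\right) = 12 \cdot \frac{1}{216} \left(- \frac{1}{146673}\right) = \frac{1}{18} \left(- \frac{1}{146673}\right) = - \frac{1}{2640114}$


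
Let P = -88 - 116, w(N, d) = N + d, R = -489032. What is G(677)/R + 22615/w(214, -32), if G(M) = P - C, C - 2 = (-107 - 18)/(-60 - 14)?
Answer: 409201369739/3293141488 ≈ 124.26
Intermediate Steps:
C = 273/74 (C = 2 + (-107 - 18)/(-60 - 14) = 2 - 125/(-74) = 2 - 125*(-1/74) = 2 + 125/74 = 273/74 ≈ 3.6892)
P = -204
G(M) = -15369/74 (G(M) = -204 - 1*273/74 = -204 - 273/74 = -15369/74)
G(677)/R + 22615/w(214, -32) = -15369/74/(-489032) + 22615/(214 - 32) = -15369/74*(-1/489032) + 22615/182 = 15369/36188368 + 22615*(1/182) = 15369/36188368 + 22615/182 = 409201369739/3293141488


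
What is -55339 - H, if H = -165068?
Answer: 109729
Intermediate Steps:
-55339 - H = -55339 - 1*(-165068) = -55339 + 165068 = 109729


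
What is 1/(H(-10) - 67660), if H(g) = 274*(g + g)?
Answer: -1/73140 ≈ -1.3672e-5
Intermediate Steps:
H(g) = 548*g (H(g) = 274*(2*g) = 548*g)
1/(H(-10) - 67660) = 1/(548*(-10) - 67660) = 1/(-5480 - 67660) = 1/(-73140) = -1/73140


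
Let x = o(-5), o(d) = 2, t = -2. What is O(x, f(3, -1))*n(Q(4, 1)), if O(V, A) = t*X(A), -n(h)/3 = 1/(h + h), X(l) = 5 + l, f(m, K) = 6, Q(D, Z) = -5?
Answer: -33/5 ≈ -6.6000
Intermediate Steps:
x = 2
n(h) = -3/(2*h) (n(h) = -3/(h + h) = -3*1/(2*h) = -3/(2*h))
O(V, A) = -10 - 2*A (O(V, A) = -2*(5 + A) = -10 - 2*A)
O(x, f(3, -1))*n(Q(4, 1)) = (-10 - 2*6)*(-3/2/(-5)) = (-10 - 12)*(-3/2*(-⅕)) = -22*3/10 = -33/5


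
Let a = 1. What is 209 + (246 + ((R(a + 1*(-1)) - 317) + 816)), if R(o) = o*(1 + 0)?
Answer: 954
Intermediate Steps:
R(o) = o (R(o) = o*1 = o)
209 + (246 + ((R(a + 1*(-1)) - 317) + 816)) = 209 + (246 + (((1 + 1*(-1)) - 317) + 816)) = 209 + (246 + (((1 - 1) - 317) + 816)) = 209 + (246 + ((0 - 317) + 816)) = 209 + (246 + (-317 + 816)) = 209 + (246 + 499) = 209 + 745 = 954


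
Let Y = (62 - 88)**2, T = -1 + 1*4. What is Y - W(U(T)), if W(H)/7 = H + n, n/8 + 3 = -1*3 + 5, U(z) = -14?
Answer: 830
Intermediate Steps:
T = 3 (T = -1 + 4 = 3)
n = -8 (n = -24 + 8*(-1*3 + 5) = -24 + 8*(-3 + 5) = -24 + 8*2 = -24 + 16 = -8)
W(H) = -56 + 7*H (W(H) = 7*(H - 8) = 7*(-8 + H) = -56 + 7*H)
Y = 676 (Y = (-26)**2 = 676)
Y - W(U(T)) = 676 - (-56 + 7*(-14)) = 676 - (-56 - 98) = 676 - 1*(-154) = 676 + 154 = 830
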